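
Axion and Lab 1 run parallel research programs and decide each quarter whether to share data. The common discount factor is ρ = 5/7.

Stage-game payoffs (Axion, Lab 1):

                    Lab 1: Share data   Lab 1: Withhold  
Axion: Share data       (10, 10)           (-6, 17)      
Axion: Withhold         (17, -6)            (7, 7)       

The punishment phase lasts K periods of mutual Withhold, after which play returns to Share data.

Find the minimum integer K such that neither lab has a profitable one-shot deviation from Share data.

9

No profitable deviation requires (10−7)(ρ+…+ρ^K) ≥ 17−10, i.e. ρ+…+ρ^K ≥ 7/3 ≈ 2.3333.
With ρ = 5/7, the partial sums are K=1: 0.7143, K=2: 1.2245, …, K=7: 2.2628, K=8: 2.3306, K=9: 2.3790.
K = 9 is the first length at which the sum reaches 2.3333.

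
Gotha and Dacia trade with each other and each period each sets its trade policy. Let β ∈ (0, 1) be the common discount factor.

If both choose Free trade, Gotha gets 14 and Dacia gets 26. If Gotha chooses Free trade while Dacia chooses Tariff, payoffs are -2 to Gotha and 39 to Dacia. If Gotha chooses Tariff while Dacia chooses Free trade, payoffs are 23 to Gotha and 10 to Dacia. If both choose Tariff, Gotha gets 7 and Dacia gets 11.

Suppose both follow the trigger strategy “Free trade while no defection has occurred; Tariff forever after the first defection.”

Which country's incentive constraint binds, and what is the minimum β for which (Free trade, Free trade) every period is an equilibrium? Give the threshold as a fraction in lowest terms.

Gotha; β ≥ 9/16

Gotha: cooperation gives 14 each period; deviation gives 23 once then 7 forever.
  14/(1−β) ≥ 23 + 7β/(1−β) ⇒ β ≥ 9/16.
Dacia: cooperation gives 26 each period; deviation gives 39 once then 11 forever.
  β ≥ 13/28.
Both must hold, so the binding constraint is Gotha's: β ≥ 9/16.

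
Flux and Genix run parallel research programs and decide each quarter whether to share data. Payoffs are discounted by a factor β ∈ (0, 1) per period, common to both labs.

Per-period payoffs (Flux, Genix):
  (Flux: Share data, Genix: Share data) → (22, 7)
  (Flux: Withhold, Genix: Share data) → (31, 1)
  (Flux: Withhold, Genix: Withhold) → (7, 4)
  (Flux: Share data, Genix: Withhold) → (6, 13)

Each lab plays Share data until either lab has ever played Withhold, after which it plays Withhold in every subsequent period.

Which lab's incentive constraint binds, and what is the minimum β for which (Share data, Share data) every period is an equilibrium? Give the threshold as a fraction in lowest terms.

Genix; β ≥ 2/3

Flux's threshold: (31−22)/(31−7) = 3/8.
Genix's threshold: (13−7)/(13−4) = 2/3.
3/8 < 2/3, so Genix binds and β* = 2/3.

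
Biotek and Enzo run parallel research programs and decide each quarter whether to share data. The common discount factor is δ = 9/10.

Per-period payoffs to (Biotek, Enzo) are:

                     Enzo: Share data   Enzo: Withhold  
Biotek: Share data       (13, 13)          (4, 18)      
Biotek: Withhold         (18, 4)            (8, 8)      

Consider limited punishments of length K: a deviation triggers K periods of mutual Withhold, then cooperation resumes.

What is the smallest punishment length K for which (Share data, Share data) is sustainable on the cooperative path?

Need Σ_{k=1}^{K} δ^k ≥ (18−13)/(13−8) = 1.0000 at δ = 9/10.
At K = 1 the sum is 0.9000 < 1.0000; at K = 2 it is 1.7100 ≥ 1.0000.
So the minimum punishment length is K = 2.

2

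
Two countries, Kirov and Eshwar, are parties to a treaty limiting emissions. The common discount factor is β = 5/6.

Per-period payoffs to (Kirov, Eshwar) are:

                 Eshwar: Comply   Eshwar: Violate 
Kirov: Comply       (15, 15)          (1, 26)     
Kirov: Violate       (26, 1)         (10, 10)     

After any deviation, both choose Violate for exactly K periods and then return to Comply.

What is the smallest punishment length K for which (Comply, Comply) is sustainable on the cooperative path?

4

IC: β(1−β^K)/(1−β) ≥ (26−15)/(15−10) = 11/5.
With β = 5/6: need 1 − β^K ≥ 11/5·(1−5/6)/(5/6), i.e. β^K ≤ 0.5600.
Since (5/6)^3 = 0.5787 and (5/6)^4 = 0.4823, the smallest such K is 4.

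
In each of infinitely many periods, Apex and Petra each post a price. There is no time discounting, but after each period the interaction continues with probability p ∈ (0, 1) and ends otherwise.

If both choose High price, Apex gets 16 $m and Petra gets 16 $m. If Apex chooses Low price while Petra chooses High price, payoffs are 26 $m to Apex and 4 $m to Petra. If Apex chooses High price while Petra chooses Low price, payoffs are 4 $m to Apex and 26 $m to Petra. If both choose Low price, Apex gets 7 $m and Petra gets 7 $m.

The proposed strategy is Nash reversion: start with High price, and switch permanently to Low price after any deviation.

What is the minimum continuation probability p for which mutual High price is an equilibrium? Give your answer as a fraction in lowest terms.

10/19

With no time discounting, the continuation probability p plays the role of the discount factor.
Grim-trigger IC: 16/(1−p) ≥ 26 + 7p/(1−p) ⇒ p ≥ (26−16)/(26−7) = 10/19.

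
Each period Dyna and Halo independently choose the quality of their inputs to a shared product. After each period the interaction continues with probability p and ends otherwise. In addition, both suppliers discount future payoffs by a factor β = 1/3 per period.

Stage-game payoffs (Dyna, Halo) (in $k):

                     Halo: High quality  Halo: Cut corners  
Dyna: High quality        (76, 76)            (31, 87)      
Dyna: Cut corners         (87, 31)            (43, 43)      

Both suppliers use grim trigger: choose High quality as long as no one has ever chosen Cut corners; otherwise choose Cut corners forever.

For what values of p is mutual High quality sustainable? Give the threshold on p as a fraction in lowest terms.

Expected continuation weight on next period's payoff is β·p = 1/3·p, which plays the role of the discount factor.
Cooperation requires 1/3·p ≥ (87−76)/(87−43) = 1/4, hence p ≥ 3/4.

3/4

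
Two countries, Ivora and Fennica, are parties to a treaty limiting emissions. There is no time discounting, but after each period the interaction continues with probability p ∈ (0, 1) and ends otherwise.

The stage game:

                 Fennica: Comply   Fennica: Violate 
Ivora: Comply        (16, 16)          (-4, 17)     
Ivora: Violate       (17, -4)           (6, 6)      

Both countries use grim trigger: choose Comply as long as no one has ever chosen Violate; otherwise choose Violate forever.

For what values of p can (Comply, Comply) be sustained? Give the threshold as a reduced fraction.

1/11

Expected cooperation value is 16 + p·16 + p²·16 + … = 16/(1−p); deviation gives 17 + p·6/(1−p).
16 ≥ 17(1−p) + 6p ⇒ 11p ≥ 1 ⇒ p ≥ 1/11.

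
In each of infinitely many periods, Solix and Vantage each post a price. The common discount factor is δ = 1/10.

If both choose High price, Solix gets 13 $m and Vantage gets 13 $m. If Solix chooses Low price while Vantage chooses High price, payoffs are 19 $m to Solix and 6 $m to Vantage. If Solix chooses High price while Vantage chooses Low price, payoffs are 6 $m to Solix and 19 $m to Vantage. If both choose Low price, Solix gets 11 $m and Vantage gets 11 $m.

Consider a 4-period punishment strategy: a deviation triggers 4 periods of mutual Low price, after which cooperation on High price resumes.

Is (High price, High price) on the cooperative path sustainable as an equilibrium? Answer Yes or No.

No

Comparing payoff streams over the 5 periods until play realigns: cooperate → 13(1+δ+…+δ^4); deviate → 19 + 11(δ+…+δ^4).
Cooperation is sustained iff (13−11)(δ+…+δ^4) ≥ 19−13.
δ+…+δ^4 = 1/10·(1−(1/10)^4)/(1−1/10) = 0.1111, and (19−13)/(13−11) = 3.0000.
0.1111 < 3.0000, so cooperation is not sustainable.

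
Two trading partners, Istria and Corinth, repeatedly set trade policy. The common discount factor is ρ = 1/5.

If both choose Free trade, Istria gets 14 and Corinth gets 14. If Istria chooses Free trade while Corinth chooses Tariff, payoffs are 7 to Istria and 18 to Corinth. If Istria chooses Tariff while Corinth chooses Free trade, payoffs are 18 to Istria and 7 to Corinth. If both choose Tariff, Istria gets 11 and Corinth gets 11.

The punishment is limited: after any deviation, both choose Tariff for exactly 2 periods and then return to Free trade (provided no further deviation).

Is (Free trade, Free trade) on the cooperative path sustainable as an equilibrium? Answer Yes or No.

A one-shot deviation gives 18 now, then 11 for 2 periods, then back to 14.
Gain from deviating: (18−14) today; loss: (14−11) in each of the next 2 periods.
No-deviation condition: (14−11)(ρ+…+ρ^2) ≥ 18−14, i.e. ρ+…+ρ^2 ≥ 4/3.
At ρ = 1/5: ρ+…+ρ^2 = 0.2400 < 1.3333.
So cooperation is not sustainable.

No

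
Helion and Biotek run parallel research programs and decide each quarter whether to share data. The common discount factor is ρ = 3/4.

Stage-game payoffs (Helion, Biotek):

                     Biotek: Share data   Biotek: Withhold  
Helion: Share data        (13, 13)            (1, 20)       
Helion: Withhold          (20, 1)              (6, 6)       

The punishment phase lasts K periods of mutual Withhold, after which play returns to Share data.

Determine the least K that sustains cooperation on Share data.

No profitable deviation requires (13−6)(ρ+…+ρ^K) ≥ 20−13, i.e. ρ+…+ρ^K ≥ 1 ≈ 1.0000.
With ρ = 3/4, the partial sums are K=1: 0.7500, K=2: 1.3125.
K = 2 is the first length at which the sum reaches 1.0000.

2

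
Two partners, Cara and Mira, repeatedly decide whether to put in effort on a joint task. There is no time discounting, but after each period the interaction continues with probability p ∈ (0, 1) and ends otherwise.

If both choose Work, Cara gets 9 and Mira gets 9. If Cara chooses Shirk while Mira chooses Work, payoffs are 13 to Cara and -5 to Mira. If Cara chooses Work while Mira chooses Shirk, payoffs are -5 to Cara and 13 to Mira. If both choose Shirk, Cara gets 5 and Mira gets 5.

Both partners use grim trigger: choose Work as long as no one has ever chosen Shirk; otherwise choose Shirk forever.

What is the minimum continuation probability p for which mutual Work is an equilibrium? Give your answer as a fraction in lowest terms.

1/2

Expected cooperation value is 9 + p·9 + p²·9 + … = 9/(1−p); deviation gives 13 + p·5/(1−p).
9 ≥ 13(1−p) + 5p ⇒ 8p ≥ 4 ⇒ p ≥ 4/8 = 1/2.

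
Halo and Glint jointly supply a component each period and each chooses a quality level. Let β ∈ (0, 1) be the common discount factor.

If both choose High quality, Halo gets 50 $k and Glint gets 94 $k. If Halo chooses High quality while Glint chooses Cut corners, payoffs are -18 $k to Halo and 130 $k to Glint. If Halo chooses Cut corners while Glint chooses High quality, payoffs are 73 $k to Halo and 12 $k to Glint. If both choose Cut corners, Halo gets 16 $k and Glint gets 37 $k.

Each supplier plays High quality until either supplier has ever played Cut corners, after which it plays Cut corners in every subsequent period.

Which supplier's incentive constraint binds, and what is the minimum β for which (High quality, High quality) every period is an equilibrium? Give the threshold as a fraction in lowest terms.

Halo: cooperation gives 50 each period; deviation gives 73 once then 16 forever.
  50/(1−β) ≥ 73 + 16β/(1−β) ⇒ β ≥ 23/57.
Glint: cooperation gives 94 each period; deviation gives 130 once then 37 forever.
  β ≥ 36/93 = 12/31.
Both must hold, so the binding constraint is Halo's: β ≥ 23/57.

Halo; β ≥ 23/57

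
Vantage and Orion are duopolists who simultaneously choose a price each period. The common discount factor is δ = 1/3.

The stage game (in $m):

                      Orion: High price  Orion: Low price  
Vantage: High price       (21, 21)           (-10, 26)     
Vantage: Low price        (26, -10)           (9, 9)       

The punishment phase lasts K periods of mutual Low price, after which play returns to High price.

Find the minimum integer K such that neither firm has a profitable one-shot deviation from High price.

2

IC: δ(1−δ^K)/(1−δ) ≥ (26−21)/(21−9) = 5/12.
With δ = 1/3: need 1 − δ^K ≥ 5/12·(1−1/3)/(1/3), i.e. δ^K ≤ 0.1667.
Since (1/3)^1 = 0.3333 and (1/3)^2 = 0.1111, the smallest such K is 2.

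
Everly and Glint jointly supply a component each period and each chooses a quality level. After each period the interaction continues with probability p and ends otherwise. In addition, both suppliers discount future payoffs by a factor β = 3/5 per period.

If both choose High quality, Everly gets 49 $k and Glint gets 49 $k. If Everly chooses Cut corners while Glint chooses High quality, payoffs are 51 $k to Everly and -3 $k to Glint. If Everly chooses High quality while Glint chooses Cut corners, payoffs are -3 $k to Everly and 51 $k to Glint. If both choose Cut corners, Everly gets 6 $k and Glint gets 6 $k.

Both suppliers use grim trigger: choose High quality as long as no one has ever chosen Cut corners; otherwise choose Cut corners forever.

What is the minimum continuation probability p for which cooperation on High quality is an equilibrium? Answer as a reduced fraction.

With continuation probability p and discount β, the effective per-period discount factor is βp.
Grim-trigger IC: βp ≥ (51−49)/(51−6) = 2/45.
So p ≥ (2/45)/(3/5) = 2/27.

2/27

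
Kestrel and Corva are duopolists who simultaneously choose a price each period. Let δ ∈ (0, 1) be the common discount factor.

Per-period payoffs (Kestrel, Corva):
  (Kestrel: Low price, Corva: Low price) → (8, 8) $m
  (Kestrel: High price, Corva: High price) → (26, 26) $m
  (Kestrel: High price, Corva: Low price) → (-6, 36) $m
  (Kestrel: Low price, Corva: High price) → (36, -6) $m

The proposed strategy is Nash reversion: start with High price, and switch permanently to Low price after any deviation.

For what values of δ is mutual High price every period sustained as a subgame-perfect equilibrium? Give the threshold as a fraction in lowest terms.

Cooperation forever yields 26 each period: 26/(1−δ).
Deviating yields 36 once, then 8 forever: 36 + 8δ/(1−δ).
No profitable deviation requires 26/(1−δ) ≥ 36 + 8δ/(1−δ).
Multiplying by (1−δ): 26 ≥ 36(1−δ) + 8δ = 36 − 28δ.
So 28δ ≥ 10, i.e. δ ≥ 10/28 = 5/14.

5/14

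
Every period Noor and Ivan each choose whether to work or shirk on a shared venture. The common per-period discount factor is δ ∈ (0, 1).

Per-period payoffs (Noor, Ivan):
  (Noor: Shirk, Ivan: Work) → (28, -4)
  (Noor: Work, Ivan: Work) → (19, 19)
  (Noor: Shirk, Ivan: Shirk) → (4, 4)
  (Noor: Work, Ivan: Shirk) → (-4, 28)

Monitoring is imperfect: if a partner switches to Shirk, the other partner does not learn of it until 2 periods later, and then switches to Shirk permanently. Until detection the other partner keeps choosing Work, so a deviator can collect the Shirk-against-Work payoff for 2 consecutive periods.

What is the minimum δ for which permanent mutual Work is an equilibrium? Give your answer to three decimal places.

0.612

Deviating for the 2 undetected periods gains 28−19 = 9 per period over cooperation, then loses 19−4 = 15 per period forever once punishment starts.
Gain: 9(1 + δ + … + δ^1); loss: 15·δ^2/(1−δ).
No profitable deviation ⇔ 9(1−δ^2) ≤ 15·δ^2, i.e. δ^2 ≥ 9/(9+15) = 3/8.
Hence δ ≥ (3/8)^(1/2) ≈ 0.612.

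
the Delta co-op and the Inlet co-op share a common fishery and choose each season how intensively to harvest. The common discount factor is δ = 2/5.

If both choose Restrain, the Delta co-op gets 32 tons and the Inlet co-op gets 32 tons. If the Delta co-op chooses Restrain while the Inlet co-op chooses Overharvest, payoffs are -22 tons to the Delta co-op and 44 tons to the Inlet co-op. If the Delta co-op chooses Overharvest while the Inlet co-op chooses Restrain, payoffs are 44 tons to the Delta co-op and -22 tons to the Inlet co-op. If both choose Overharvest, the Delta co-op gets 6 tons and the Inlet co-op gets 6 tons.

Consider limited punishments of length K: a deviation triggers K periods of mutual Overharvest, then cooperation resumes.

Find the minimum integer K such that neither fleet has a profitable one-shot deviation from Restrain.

2

No profitable deviation requires (32−6)(δ+…+δ^K) ≥ 44−32, i.e. δ+…+δ^K ≥ 6/13 ≈ 0.4615.
With δ = 2/5, the partial sums are K=1: 0.4000, K=2: 0.5600.
K = 2 is the first length at which the sum reaches 0.4615.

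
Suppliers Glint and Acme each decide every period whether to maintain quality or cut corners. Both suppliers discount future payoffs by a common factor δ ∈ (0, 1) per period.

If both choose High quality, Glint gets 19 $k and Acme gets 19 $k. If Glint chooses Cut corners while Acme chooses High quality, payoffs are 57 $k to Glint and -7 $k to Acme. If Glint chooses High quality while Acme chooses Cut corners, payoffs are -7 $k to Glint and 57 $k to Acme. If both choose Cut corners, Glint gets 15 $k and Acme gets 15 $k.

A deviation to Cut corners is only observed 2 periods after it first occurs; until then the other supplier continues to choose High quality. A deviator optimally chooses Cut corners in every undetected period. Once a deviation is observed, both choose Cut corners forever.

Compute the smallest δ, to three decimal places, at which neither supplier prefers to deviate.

A deviator earns 57 for 2 periods, then 15 forever; cooperating earns 19 forever. Multiplying the IC by (1−δ):
19 ≥ 57(1−δ^2) + 15δ^2, so 42·δ^2 ≥ 38 and δ^2 ≥ 19/21.
δ ≥ (19/21)^(1/2) ≈ 0.951.

0.951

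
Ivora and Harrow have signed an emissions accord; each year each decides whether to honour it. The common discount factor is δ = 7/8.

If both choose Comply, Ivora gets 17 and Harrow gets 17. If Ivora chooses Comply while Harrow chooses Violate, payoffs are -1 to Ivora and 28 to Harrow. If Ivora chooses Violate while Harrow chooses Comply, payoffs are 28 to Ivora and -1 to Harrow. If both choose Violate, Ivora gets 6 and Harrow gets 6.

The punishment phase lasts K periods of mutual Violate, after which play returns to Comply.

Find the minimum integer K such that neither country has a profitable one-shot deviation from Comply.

2

Need Σ_{k=1}^{K} δ^k ≥ (28−17)/(17−6) = 1.0000 at δ = 7/8.
At K = 1 the sum is 0.8750 < 1.0000; at K = 2 it is 1.6406 ≥ 1.0000.
So the minimum punishment length is K = 2.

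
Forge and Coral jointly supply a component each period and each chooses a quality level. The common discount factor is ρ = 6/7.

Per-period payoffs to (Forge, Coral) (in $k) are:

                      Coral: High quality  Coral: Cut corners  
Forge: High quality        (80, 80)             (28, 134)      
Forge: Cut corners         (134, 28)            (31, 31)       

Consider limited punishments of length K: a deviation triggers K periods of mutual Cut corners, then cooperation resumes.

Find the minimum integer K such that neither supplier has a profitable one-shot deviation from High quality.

No profitable deviation requires (80−31)(ρ+…+ρ^K) ≥ 134−80, i.e. ρ+…+ρ^K ≥ 54/49 ≈ 1.1020.
With ρ = 6/7, the partial sums are K=1: 0.8571, K=2: 1.5918.
K = 2 is the first length at which the sum reaches 1.1020.

2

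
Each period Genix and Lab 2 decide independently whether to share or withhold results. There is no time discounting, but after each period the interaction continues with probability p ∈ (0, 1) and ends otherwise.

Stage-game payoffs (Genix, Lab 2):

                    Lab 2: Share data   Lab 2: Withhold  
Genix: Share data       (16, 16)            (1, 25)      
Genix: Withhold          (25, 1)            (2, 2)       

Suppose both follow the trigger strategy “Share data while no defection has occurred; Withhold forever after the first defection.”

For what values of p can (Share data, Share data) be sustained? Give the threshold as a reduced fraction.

9/23

With no time discounting, the continuation probability p plays the role of the discount factor.
Grim-trigger IC: 16/(1−p) ≥ 25 + 2p/(1−p) ⇒ p ≥ (25−16)/(25−2) = 9/23.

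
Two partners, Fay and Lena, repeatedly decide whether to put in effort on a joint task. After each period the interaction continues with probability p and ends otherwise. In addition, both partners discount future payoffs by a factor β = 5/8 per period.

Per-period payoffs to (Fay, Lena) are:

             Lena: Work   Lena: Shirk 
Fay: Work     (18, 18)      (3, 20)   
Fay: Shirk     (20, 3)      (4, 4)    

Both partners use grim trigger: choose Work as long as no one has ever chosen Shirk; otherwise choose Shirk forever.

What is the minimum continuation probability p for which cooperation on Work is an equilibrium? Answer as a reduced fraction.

1/5

Expected continuation weight on next period's payoff is β·p = 5/8·p, which plays the role of the discount factor.
Cooperation requires 5/8·p ≥ (20−18)/(20−4) = 1/8, hence p ≥ 1/5.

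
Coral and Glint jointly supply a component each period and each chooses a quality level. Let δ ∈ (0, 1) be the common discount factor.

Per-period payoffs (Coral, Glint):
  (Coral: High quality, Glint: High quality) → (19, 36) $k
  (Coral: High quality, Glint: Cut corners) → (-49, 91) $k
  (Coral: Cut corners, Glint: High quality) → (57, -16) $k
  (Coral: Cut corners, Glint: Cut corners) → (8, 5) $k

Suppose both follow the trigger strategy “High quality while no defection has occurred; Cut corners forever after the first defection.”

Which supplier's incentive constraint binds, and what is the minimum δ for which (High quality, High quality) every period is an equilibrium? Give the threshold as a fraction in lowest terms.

Coral; δ ≥ 38/49

Coral's threshold: (57−19)/(57−8) = 38/49.
Glint's threshold: (91−36)/(91−5) = 55/86.
38/49 > 55/86, so Coral binds and δ* = 38/49.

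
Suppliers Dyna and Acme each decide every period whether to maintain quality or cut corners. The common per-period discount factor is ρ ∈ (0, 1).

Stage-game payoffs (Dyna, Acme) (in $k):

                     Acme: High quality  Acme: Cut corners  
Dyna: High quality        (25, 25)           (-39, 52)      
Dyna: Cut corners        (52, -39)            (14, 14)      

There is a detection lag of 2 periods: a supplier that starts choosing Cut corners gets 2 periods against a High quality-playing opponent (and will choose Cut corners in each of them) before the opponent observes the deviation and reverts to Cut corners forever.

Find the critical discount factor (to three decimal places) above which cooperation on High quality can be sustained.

Deviating for the 2 undetected periods gains 52−25 = 27 per period over cooperation, then loses 25−14 = 11 per period forever once punishment starts.
Gain: 27(1 + ρ + … + ρ^1); loss: 11·ρ^2/(1−ρ).
No profitable deviation ⇔ 27(1−ρ^2) ≤ 11·ρ^2, i.e. ρ^2 ≥ 27/(27+11) = 27/38.
Hence ρ ≥ (27/38)^(1/2) ≈ 0.843.

0.843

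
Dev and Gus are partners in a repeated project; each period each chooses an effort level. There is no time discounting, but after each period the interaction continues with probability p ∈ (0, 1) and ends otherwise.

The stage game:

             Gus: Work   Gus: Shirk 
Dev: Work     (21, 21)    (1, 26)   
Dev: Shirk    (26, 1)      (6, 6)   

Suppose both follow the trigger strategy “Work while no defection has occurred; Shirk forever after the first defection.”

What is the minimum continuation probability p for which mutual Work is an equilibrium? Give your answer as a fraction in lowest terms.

1/4

With no time discounting, the continuation probability p plays the role of the discount factor.
Grim-trigger IC: 21/(1−p) ≥ 26 + 6p/(1−p) ⇒ p ≥ (26−21)/(26−6) = 1/4.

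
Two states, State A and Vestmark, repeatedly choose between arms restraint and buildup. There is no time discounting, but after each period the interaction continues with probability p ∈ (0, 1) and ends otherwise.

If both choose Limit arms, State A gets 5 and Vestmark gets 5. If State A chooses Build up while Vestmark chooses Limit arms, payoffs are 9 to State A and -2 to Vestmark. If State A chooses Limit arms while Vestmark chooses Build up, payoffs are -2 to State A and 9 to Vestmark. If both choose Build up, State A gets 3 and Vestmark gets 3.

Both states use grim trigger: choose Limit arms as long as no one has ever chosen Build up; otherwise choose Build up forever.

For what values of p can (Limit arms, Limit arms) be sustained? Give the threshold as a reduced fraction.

With no time discounting, the continuation probability p plays the role of the discount factor.
Grim-trigger IC: 5/(1−p) ≥ 9 + 3p/(1−p) ⇒ p ≥ (9−5)/(9−3) = 2/3.

2/3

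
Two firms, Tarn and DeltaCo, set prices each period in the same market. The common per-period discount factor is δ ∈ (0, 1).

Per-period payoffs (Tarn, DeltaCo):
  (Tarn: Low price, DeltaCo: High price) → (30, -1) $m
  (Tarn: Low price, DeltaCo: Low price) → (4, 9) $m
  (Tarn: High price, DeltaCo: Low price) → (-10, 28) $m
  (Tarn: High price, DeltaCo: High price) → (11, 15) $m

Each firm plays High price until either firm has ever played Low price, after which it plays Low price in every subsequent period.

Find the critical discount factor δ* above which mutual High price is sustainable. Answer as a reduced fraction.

For Tarn: deviation gain 30−11 = 19, per-period punishment loss 11−4 = 7. IC gives δ ≥ 19/26.
For DeltaCo: gain 13, loss 6 per period, so δ ≥ 13/19.
The tighter constraint is Tarn's, so cooperation needs δ ≥ 19/26.

19/26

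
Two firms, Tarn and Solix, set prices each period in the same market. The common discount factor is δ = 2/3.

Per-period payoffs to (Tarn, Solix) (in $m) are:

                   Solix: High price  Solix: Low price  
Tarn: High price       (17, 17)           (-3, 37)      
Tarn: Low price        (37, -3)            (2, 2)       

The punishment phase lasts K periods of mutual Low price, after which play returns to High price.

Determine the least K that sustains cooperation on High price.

Need Σ_{k=1}^{K} δ^k ≥ (37−17)/(17−2) = 1.3333 at δ = 2/3.
At K = 2 the sum is 1.1111 < 1.3333; at K = 3 it is 1.4074 ≥ 1.3333.
So the minimum punishment length is K = 3.

3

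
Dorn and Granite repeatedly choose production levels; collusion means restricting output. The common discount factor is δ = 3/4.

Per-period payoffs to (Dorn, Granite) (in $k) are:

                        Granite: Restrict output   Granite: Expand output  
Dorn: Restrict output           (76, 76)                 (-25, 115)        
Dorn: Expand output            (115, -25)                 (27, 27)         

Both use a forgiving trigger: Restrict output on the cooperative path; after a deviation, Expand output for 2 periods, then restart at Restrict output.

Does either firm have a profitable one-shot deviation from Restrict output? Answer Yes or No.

No

IC: δ+…+δ^2 ≥ (115−76)/(76−27) = 39/49.
At δ = 3/4: partial sum = 1.3125 ≥ 0.7959. Cooperation sustainable.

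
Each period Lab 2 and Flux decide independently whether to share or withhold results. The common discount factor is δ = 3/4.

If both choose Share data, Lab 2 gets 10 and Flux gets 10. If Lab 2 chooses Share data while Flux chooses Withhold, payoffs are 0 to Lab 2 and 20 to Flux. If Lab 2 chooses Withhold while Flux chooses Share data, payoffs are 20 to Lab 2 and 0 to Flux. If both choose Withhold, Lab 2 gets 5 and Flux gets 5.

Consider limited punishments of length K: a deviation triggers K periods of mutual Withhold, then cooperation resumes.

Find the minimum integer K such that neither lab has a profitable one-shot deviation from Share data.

No profitable deviation requires (10−5)(δ+…+δ^K) ≥ 20−10, i.e. δ+…+δ^K ≥ 2 ≈ 2.0000.
With δ = 3/4, the partial sums are K=1: 0.7500, K=2: 1.3125, K=3: 1.7344, K=4: 2.0508.
K = 4 is the first length at which the sum reaches 2.0000.

4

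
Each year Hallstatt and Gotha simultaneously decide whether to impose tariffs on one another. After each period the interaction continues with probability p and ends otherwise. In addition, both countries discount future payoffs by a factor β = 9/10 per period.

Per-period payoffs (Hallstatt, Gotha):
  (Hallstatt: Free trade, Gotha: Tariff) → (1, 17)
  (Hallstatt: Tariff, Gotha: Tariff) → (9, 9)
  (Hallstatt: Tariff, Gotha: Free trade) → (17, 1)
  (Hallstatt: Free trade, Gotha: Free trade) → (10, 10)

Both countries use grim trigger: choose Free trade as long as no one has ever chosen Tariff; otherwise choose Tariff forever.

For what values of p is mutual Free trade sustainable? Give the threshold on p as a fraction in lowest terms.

Expected continuation weight on next period's payoff is β·p = 9/10·p, which plays the role of the discount factor.
Cooperation requires 9/10·p ≥ (17−10)/(17−9) = 7/8, hence p ≥ 35/36.

35/36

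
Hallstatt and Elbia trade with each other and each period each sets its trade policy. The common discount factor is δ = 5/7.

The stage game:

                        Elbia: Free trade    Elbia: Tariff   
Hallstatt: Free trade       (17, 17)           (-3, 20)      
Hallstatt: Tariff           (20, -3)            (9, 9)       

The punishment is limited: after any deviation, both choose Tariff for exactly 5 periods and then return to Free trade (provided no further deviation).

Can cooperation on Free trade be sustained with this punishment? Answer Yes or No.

Yes

IC: δ+…+δ^5 ≥ (20−17)/(17−9) = 3/8.
At δ = 5/7: partial sum = 2.0352 ≥ 0.3750. Cooperation sustainable.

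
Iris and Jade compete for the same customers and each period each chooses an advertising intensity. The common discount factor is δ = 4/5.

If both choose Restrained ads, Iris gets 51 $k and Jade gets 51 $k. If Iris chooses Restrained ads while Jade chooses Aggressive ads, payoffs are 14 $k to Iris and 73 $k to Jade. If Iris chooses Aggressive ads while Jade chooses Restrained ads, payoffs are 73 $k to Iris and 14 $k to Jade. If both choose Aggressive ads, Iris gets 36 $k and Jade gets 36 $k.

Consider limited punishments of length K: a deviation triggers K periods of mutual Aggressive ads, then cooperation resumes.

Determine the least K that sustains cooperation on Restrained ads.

Need Σ_{k=1}^{K} δ^k ≥ (73−51)/(51−36) = 1.4667 at δ = 4/5.
At K = 2 the sum is 1.4400 < 1.4667; at K = 3 it is 1.9520 ≥ 1.4667.
So the minimum punishment length is K = 3.

3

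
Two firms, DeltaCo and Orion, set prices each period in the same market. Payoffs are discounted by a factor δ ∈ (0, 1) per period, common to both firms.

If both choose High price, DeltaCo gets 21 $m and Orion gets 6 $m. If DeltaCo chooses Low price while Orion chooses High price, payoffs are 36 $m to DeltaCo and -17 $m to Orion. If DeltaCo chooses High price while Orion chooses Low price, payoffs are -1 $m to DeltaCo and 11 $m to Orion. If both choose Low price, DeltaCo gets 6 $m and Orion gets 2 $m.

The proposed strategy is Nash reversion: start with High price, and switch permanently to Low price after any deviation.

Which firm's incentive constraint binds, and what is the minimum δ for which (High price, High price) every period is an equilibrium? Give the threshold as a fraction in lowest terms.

Orion; δ ≥ 5/9

DeltaCo's threshold: (36−21)/(36−6) = 1/2.
Orion's threshold: (11−6)/(11−2) = 5/9.
1/2 < 5/9, so Orion binds and δ* = 5/9.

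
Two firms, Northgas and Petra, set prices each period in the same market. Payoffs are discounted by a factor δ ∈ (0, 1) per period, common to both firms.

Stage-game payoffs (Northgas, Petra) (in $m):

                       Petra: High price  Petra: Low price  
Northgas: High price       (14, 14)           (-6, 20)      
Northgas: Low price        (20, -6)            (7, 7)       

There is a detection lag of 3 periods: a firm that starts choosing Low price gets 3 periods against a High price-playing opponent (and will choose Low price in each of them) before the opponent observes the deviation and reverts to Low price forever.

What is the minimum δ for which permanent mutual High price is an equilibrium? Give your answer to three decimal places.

0.773

The best deviation is to choose Low price for all 3 undetected periods, earning 20 each, then 7 forever once detected.
Deviation value: 20(1−δ^3)/(1−δ) + 7δ^3/(1−δ); cooperation value: 14/(1−δ).
IC: 14 ≥ 20(1−δ^3) + 7δ^3 = 20 − 13δ^3.
So δ^3 ≥ 6/13, giving δ ≥ (6/13)^(1/3) ≈ 0.773.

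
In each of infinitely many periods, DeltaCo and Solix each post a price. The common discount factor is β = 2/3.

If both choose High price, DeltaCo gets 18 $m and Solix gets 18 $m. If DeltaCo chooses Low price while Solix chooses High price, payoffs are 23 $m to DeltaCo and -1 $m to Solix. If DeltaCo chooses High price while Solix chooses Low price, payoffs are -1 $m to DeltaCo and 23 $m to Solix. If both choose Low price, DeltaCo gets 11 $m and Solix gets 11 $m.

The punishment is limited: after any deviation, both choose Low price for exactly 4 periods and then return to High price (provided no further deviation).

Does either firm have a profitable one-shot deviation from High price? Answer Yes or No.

Comparing payoff streams over the 5 periods until play realigns: cooperate → 18(1+β+…+β^4); deviate → 23 + 11(β+…+β^4).
Cooperation is sustained iff (18−11)(β+…+β^4) ≥ 23−18.
β+…+β^4 = 2/3·(1−(2/3)^4)/(1−2/3) = 1.6049, and (23−18)/(18−11) = 0.7143.
1.6049 ≥ 0.7143, so cooperation is sustainable.

No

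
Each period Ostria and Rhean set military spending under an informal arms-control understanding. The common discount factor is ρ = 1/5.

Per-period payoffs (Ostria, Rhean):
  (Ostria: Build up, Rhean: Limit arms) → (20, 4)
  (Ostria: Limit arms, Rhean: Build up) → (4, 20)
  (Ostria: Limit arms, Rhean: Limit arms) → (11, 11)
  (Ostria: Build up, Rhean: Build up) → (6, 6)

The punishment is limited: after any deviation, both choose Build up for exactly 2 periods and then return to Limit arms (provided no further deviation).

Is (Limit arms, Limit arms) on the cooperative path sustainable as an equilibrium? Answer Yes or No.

No

IC: ρ+…+ρ^2 ≥ (20−11)/(11−6) = 9/5.
At ρ = 1/5: partial sum = 0.2400 < 1.8000. Cooperation not sustainable.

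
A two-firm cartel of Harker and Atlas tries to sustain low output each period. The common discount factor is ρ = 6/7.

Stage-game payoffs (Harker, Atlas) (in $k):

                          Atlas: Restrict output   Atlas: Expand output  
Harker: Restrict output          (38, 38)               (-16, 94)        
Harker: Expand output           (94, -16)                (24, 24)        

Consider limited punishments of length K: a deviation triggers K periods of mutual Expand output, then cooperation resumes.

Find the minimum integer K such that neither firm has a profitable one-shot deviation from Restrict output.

No profitable deviation requires (38−24)(ρ+…+ρ^K) ≥ 94−38, i.e. ρ+…+ρ^K ≥ 4 ≈ 4.0000.
With ρ = 6/7, the partial sums are K=1: 0.8571, K=2: 1.5918, …, K=6: 3.6206, K=7: 3.9605, K=8: 4.2519.
K = 8 is the first length at which the sum reaches 4.0000.

8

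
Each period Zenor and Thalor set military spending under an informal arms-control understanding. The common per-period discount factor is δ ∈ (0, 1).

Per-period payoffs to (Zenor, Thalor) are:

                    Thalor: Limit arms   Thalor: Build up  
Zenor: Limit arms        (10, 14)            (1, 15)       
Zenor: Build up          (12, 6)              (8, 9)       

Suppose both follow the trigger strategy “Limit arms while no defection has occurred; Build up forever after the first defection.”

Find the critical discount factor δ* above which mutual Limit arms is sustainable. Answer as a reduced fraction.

Zenor: cooperation gives 10 each period; deviation gives 12 once then 8 forever.
  10/(1−δ) ≥ 12 + 8δ/(1−δ) ⇒ δ ≥ 2/4 = 1/2.
Thalor: cooperation gives 14 each period; deviation gives 15 once then 9 forever.
  δ ≥ 1/6.
Both must hold, so the binding constraint is Zenor's: δ ≥ 1/2.

1/2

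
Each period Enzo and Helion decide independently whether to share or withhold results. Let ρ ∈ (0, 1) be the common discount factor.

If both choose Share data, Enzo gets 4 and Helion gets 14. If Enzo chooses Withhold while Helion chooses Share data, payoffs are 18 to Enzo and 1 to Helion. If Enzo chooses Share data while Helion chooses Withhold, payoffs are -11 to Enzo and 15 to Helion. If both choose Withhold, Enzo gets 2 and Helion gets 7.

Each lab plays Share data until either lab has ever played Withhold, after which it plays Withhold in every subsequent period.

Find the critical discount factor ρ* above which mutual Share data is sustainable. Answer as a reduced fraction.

Enzo: cooperation gives 4 each period; deviation gives 18 once then 2 forever.
  4/(1−ρ) ≥ 18 + 2ρ/(1−ρ) ⇒ ρ ≥ 14/16 = 7/8.
Helion: cooperation gives 14 each period; deviation gives 15 once then 7 forever.
  ρ ≥ 1/8.
Both must hold, so the binding constraint is Enzo's: ρ ≥ 7/8.

7/8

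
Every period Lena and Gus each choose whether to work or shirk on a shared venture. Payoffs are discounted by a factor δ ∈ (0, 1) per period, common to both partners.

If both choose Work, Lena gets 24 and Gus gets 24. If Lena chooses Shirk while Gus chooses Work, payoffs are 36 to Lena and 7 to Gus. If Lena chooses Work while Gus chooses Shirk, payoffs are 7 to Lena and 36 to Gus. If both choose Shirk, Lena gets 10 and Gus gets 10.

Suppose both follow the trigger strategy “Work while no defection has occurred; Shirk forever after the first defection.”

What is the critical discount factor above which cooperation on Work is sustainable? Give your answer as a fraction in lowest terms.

6/13

24/(1−δ) ≥ 36 + 10δ/(1−δ)
24 ≥ 36 − 26δ
δ ≥ 12/26 = 6/13.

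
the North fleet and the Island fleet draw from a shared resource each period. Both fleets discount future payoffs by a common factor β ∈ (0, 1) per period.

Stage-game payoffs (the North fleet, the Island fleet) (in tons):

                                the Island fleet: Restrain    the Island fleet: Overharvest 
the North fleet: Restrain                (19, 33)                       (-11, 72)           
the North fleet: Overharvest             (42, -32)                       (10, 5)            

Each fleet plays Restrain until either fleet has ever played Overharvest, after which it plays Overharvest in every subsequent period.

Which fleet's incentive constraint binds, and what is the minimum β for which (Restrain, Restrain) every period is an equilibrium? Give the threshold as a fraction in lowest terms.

the North fleet; β ≥ 23/32

the North fleet: cooperation gives 19 each period; deviation gives 42 once then 10 forever.
  19/(1−β) ≥ 42 + 10β/(1−β) ⇒ β ≥ 23/32.
the Island fleet: cooperation gives 33 each period; deviation gives 72 once then 5 forever.
  β ≥ 39/67.
Both must hold, so the binding constraint is the North fleet's: β ≥ 23/32.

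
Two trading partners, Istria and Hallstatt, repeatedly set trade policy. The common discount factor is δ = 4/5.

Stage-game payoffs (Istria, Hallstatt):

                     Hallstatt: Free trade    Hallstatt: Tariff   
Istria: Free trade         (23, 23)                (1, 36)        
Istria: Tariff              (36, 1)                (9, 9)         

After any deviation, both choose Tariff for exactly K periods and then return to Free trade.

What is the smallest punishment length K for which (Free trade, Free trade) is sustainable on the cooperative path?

No profitable deviation requires (23−9)(δ+…+δ^K) ≥ 36−23, i.e. δ+…+δ^K ≥ 13/14 ≈ 0.9286.
With δ = 4/5, the partial sums are K=1: 0.8000, K=2: 1.4400.
K = 2 is the first length at which the sum reaches 0.9286.

2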